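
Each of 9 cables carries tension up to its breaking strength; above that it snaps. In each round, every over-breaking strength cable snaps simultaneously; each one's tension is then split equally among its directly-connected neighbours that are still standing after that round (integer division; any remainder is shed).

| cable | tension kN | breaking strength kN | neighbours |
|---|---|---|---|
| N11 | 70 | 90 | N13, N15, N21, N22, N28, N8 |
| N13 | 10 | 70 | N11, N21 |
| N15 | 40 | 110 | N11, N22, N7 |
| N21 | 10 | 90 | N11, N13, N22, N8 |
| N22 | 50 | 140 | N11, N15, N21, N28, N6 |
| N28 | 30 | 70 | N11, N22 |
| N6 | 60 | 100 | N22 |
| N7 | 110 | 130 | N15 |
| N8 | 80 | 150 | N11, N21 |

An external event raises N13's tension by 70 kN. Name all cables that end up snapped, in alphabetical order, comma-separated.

N11, N13

Round 1 — N13 at 80 > 70. N13 snaps.
  N13 sheds 80 kN to N11, N21: 40 each.
    N11: 70+40 = 110 > 90
    N21: 10+40 = 50 ≤ 90
Round 2 — N11 snaps.
  N11 sheds 110 kN to N15, N21, N22, N28, N8: 22 each.
    N15: 40+22 = 62 ≤ 110
    N21: 50+22 = 72 ≤ 90
    N22: 50+22 = 72 ≤ 140
    N28: 30+22 = 52 ≤ 70
    N8: 80+22 = 102 ≤ 150
No further breaks.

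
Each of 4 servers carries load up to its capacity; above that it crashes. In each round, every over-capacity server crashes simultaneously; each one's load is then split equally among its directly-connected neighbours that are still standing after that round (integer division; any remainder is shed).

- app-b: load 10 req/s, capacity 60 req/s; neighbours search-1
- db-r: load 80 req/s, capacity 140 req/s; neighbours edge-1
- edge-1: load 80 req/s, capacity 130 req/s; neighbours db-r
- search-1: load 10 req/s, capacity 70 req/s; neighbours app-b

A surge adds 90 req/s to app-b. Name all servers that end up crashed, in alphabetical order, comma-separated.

app-b, search-1

Round 1 — app-b at 100 > 60. app-b crashes.
  app-b sheds 100 req/s to search-1: 100 each.
    search-1: 10+100 = 110 > 70
Round 2 — search-1 crashes.
  search-1 sheds 110 req/s: no online neighbours, lost.
No further crashes.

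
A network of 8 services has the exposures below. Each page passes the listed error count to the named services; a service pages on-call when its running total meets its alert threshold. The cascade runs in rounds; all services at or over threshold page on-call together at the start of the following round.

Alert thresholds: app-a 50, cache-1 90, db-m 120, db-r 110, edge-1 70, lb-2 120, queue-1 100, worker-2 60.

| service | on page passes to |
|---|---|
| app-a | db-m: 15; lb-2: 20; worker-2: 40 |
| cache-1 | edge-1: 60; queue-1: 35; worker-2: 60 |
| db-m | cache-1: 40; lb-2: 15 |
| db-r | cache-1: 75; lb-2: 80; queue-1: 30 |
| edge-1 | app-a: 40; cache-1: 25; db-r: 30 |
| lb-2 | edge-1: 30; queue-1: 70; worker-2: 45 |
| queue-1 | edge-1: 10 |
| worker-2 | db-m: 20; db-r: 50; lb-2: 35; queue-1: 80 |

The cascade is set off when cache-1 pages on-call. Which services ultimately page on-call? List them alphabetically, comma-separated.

cache-1, edge-1, queue-1, worker-2

Round 1 — cache-1 pages on-call (initial).
  edge-1: +60 → 60 < 70
  queue-1: +35 → 35 < 100
  worker-2: +60 → 60 ≥ 60
Round 2 — worker-2 pages on-call.
  db-m: +20 → 20 < 120
  db-r: +50 → 50 < 110
  lb-2: +35 → 35 < 120
  queue-1: +80 → 115 ≥ 100
Round 3 — queue-1 pages on-call.
  edge-1: +10 → 70 ≥ 70
Round 4 — edge-1 pages on-call.
  app-a: +40 → 40 < 50
  db-r: +30 → 80 < 110
No further pages.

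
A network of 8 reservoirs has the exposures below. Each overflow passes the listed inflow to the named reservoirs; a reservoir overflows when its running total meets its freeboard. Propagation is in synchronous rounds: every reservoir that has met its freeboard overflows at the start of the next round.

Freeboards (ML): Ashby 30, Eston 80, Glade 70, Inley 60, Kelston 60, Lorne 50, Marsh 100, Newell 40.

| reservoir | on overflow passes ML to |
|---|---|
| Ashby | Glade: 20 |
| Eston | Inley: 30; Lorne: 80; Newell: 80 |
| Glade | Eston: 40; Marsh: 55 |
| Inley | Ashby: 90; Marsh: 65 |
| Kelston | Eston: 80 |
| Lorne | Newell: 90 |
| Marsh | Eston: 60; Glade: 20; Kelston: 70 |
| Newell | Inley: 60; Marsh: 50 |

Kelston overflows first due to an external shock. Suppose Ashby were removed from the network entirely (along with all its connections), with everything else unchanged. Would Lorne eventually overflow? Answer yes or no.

yes

With Ashby removed:
Round 1 — Kelston overflows (initial).
  Eston: +80 → 80 ≥ 80
Round 2 — Eston overflows.
  Inley: +30 → 30 < 60
  Lorne: +80 → 80 ≥ 50
  Newell: +80 → 80 ≥ 40
Round 3 — Lorne, Newell overflow.
  Inley: +60 → 90 ≥ 60
  Marsh: +50 → 50 < 100
Round 4 — Inley overflows.
  Marsh: +65 → 115 ≥ 100
Round 5 — Marsh overflows.
  Glade: +20 → 20 < 70
No further overflows.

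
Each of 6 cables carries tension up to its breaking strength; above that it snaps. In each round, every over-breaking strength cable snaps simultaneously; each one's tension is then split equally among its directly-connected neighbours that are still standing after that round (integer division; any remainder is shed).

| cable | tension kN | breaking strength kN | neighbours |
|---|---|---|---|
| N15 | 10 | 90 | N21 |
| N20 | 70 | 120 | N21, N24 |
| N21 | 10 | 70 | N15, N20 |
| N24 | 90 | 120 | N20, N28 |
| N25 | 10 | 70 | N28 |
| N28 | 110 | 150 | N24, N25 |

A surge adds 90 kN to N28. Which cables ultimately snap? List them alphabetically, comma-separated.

Round 1 — N28 at 200 > 150. N28 snaps.
  N28 sheds 200 kN to N24, N25: 100 each.
    N24: 90+100 = 190 > 120
    N25: 10+100 = 110 > 70
Round 2 — N24, N25 snap.
  N24 sheds 190 kN to N20: 190 each.
    N20: 70+190 = 260 > 120
  N25 sheds 110 kN: no online neighbours, lost.
Round 3 — N20 snaps.
  N20 sheds 260 kN to N21: 260 each.
    N21: 10+260 = 270 > 70
Round 4 — N21 snaps.
  N21 sheds 270 kN to N15: 270 each.
    N15: 10+270 = 280 > 90
Round 5 — N15 snaps.
  N15 sheds 280 kN: no online neighbours, lost.
No further breaks.

N15, N20, N21, N24, N25, N28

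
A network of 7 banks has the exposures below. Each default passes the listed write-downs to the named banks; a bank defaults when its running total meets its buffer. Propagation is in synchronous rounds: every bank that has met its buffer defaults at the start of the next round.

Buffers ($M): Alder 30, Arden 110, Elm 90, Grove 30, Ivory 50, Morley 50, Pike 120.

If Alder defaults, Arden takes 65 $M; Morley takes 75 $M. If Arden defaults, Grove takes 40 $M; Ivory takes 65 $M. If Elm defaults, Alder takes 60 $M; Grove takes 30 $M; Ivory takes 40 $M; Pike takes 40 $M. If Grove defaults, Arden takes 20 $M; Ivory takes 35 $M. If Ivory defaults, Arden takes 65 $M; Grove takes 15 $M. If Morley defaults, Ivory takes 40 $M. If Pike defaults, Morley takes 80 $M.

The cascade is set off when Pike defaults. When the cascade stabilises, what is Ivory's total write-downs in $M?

Round 1 — Pike defaults (initial).
  Morley: +80 → 80 ≥ 50
Round 2 — Morley defaults.
  Ivory: +40 → 40 < 50
No further defaults.

40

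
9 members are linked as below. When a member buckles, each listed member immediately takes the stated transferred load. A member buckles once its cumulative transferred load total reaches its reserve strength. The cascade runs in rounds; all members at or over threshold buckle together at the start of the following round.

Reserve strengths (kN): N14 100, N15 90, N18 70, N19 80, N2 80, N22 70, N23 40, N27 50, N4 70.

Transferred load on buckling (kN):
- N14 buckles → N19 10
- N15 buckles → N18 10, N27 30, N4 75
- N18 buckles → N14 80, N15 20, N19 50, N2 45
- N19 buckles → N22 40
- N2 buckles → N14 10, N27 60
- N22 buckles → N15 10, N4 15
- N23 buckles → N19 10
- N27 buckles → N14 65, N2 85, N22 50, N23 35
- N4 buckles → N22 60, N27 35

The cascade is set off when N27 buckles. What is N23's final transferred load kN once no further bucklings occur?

Round 1 — N27 buckles (initial).
  N14: +65 → 65 < 100
  N2: +85 → 85 ≥ 80
  N22: +50 → 50 < 70
  N23: +35 → 35 < 40
Round 2 — N2 buckles.
  N14: +10 → 75 < 100
No further bucklings.

35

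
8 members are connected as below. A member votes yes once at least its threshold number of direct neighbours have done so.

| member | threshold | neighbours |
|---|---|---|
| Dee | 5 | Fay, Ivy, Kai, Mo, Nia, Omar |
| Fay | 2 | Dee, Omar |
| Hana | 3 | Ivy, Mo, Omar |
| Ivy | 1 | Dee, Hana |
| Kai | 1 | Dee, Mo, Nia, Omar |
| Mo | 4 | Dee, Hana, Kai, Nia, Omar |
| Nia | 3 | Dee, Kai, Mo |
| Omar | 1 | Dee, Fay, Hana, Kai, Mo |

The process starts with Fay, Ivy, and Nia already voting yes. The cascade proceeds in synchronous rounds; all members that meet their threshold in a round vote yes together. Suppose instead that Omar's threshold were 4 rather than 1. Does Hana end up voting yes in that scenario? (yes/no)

With Omar's threshold at 4:
Round 1 — Fay, Ivy, Nia vote yes (initial).
Round 2 — checking thresholds:
  Dee: 3 of 6 neighbours < 5, holds.
  Hana: 1 of 3 neighbours < 3, holds.
  Kai: 1 of 4 neighbours ≥ 1, votes yes.
  Mo: 1 of 5 neighbours < 4, holds.
  Omar: 1 of 5 neighbours < 4, holds.
Round 3 — no new yes votes; cascade stops.

no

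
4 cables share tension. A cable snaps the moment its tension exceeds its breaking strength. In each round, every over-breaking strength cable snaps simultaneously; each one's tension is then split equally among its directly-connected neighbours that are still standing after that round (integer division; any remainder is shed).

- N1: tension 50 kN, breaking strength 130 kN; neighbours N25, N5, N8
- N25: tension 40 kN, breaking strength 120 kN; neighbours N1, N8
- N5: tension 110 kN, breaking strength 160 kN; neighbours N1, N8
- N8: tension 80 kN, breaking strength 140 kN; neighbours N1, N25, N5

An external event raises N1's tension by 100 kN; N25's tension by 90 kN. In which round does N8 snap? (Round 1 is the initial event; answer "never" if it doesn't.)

2

Round 1 — N1 at 150 > 130; N25 at 130 > 120. N1, N25 snap.
  N1 sheds 150 kN to N5, N8: 75 each.
    N5: 110+75 = 185 > 160
    N8: 80+75 = 155 > 140
  N25 sheds 130 kN to N8: 130 each.
    N8: 155+130 = 285 > 140
Round 2 — N5, N8 snap.
  N5 sheds 185 kN: no online neighbours, lost.
  N8 sheds 285 kN: no online neighbours, lost.
No further breaks.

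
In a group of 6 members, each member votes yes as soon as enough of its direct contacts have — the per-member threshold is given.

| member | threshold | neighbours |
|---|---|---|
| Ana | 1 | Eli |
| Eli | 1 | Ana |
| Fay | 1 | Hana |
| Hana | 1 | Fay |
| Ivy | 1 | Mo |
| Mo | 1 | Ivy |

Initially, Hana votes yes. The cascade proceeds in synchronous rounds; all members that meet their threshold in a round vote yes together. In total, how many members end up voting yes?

2

Round 1 — Hana votes yes (initial).
Round 2 — checking thresholds:
  Fay: 1 of 1 neighbours ≥ 1, votes yes.
Round 3 — no new yes votes; cascade stops.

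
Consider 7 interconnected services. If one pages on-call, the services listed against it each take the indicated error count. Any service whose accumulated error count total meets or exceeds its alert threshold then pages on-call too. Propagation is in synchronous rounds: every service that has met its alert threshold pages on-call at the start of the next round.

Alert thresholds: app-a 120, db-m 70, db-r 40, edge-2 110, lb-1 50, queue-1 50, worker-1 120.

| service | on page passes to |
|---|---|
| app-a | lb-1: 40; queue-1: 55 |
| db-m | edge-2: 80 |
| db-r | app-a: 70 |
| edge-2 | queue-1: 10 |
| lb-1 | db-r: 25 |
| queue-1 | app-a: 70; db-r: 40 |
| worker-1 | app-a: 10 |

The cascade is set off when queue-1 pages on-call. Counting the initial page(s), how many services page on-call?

3

Round 1 — queue-1 pages on-call (initial).
  app-a: +70 → 70 < 120
  db-r: +40 → 40 ≥ 40
Round 2 — db-r pages on-call.
  app-a: +70 → 140 ≥ 120
Round 3 — app-a pages on-call.
  lb-1: +40 → 40 < 50
No further pages.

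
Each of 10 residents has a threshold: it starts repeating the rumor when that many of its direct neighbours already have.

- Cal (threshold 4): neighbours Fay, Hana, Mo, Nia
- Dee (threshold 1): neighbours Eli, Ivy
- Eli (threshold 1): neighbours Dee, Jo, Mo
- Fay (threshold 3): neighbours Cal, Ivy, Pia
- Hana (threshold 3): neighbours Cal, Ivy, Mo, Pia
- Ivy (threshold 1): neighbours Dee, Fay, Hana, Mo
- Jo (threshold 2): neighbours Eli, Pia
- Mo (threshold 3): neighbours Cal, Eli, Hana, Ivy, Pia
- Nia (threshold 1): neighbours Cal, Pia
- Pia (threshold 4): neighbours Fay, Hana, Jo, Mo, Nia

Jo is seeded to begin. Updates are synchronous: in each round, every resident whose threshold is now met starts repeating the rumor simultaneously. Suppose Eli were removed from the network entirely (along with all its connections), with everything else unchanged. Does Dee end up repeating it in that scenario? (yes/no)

no

With Eli removed:
Round 1 — Jo starts repeating the rumor (initial).
Round 2 — no new spreads; cascade stops.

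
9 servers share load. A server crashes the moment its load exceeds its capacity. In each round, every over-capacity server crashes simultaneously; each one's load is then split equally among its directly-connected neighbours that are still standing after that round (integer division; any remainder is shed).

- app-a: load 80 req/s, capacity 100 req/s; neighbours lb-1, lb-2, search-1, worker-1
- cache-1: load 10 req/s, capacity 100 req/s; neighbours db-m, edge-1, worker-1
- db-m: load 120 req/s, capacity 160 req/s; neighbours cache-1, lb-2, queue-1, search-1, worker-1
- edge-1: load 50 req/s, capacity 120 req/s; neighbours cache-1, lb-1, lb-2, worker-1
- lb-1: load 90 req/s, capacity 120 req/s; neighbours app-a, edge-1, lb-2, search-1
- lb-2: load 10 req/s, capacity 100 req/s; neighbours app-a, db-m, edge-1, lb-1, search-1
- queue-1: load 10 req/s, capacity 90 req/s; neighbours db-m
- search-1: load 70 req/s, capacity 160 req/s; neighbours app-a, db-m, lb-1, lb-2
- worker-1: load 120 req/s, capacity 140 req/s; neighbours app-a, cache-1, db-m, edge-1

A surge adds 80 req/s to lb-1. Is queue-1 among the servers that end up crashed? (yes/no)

no

Round 1 — lb-1 at 170 > 120. lb-1 crashes.
  lb-1 sheds 170 req/s to app-a, edge-1, lb-2, search-1: 42 each (2 lost).
    app-a: 80+42 = 122 > 100
    edge-1: 50+42 = 92 ≤ 120
    lb-2: 10+42 = 52 ≤ 100
    search-1: 70+42 = 112 ≤ 160
Round 2 — app-a crashes.
  app-a sheds 122 req/s to lb-2, search-1, worker-1: 40 each (2 lost).
    lb-2: 52+40 = 92 ≤ 100
    search-1: 112+40 = 152 ≤ 160
    worker-1: 120+40 = 160 > 140
Round 3 — worker-1 crashes.
  worker-1 sheds 160 req/s to cache-1, db-m, edge-1: 53 each (1 lost).
    cache-1: 10+53 = 63 ≤ 100
    db-m: 120+53 = 173 > 160
    edge-1: 92+53 = 145 > 120
Round 4 — db-m, edge-1 crash.
  db-m sheds 173 req/s to cache-1, lb-2, queue-1, search-1: 43 each (1 lost).
    cache-1: 63+43 = 106 > 100
    lb-2: 92+43 = 135 > 100
    queue-1: 10+43 = 53 ≤ 90
    search-1: 152+43 = 195 > 160
  edge-1 sheds 145 req/s to cache-1, lb-2: 72 each (1 lost).
    cache-1: 106+72 = 178 > 100
    lb-2: 135+72 = 207 > 100
Round 5 — cache-1, lb-2, search-1 crash.
  cache-1 sheds 178 req/s: no online neighbours, lost.
  lb-2 sheds 207 req/s: no online neighbours, lost.
  search-1 sheds 195 req/s: no online neighbours, lost.
No further crashes.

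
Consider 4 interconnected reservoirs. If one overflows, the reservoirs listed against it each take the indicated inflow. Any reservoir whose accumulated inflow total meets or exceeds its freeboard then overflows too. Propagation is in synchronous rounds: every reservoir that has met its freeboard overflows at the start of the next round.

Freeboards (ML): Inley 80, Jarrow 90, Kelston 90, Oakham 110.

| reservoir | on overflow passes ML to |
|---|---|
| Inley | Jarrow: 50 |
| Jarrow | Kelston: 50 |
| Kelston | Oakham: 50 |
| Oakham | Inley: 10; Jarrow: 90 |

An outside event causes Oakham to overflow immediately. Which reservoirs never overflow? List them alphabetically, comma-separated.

Round 1 — Oakham overflows (initial).
  Inley: +10 → 10 < 80
  Jarrow: +90 → 90 ≥ 90
Round 2 — Jarrow overflows.
  Kelston: +50 → 50 < 90
No further overflows.

Inley, Kelston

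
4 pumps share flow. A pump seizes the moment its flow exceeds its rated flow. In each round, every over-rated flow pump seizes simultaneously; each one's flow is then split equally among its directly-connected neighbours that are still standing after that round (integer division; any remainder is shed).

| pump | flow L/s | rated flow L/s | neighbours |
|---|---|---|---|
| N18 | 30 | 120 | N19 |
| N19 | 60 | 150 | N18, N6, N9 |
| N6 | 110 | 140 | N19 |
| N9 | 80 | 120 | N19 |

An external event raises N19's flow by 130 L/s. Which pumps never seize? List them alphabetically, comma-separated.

N18

Round 1 — N19 at 190 > 150. N19 seizes.
  N19 sheds 190 L/s to N18, N6, N9: 63 each (1 lost).
    N18: 30+63 = 93 ≤ 120
    N6: 110+63 = 173 > 140
    N9: 80+63 = 143 > 120
Round 2 — N6, N9 seize.
  N6 sheds 173 L/s: no online neighbours, lost.
  N9 sheds 143 L/s: no online neighbours, lost.
No further seizures.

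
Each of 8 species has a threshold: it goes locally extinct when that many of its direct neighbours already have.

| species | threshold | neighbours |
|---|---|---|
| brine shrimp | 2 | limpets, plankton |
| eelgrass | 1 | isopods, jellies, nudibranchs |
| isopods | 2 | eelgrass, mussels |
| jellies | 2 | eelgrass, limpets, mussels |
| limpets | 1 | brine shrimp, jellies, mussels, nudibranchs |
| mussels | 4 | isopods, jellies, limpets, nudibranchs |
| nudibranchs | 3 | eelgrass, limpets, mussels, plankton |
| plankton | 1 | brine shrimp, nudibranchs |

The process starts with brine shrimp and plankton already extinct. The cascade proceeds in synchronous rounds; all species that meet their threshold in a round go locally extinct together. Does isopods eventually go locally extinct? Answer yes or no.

no

Round 1 — brine shrimp, plankton go locally extinct (initial).
Round 2 — checking thresholds:
  limpets: 1 of 4 neighbours ≥ 1, goes locally extinct.
  nudibranchs: 1 of 4 neighbours < 3, below threshold.
Round 3 — no new extinctions; cascade stops.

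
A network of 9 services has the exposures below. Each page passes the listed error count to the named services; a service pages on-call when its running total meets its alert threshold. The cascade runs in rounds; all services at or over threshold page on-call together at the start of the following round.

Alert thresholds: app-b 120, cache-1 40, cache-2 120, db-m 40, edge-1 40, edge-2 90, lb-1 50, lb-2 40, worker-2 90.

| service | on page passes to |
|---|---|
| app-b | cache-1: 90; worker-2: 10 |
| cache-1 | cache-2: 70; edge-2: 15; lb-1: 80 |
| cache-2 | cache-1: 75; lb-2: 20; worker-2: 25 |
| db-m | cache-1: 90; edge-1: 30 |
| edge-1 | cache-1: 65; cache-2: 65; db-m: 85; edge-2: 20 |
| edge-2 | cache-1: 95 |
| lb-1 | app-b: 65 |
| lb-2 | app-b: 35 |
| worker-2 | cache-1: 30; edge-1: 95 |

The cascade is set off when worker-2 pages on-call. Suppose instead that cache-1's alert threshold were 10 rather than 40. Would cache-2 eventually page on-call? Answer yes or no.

yes

With cache-1's alert threshold at 10:
Round 1 — worker-2 pages on-call (initial).
  cache-1: +30 → 30 ≥ 10
  edge-1: +95 → 95 ≥ 40
Round 2 — cache-1, edge-1 page on-call.
  cache-2: +70+65 → 135 ≥ 120
  db-m: +85 → 85 ≥ 40
  edge-2: +15+20 → 35 < 90
  lb-1: +80 → 80 ≥ 50
Round 3 — cache-2, db-m, lb-1 page on-call.
  app-b: +65 → 65 < 120
  lb-2: +20 → 20 < 40
No further pages.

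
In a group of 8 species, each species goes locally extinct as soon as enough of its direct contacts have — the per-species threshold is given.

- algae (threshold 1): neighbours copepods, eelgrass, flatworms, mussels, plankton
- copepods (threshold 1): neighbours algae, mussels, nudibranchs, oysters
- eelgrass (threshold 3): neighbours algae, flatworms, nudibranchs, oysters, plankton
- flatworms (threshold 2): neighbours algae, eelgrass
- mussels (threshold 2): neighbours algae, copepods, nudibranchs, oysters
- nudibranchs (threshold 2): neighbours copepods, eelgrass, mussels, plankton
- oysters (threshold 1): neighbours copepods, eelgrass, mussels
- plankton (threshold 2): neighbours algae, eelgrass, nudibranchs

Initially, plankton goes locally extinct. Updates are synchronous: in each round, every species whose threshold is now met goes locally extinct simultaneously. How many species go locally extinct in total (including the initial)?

Round 1 — plankton goes locally extinct (initial).
Round 2 — checking thresholds:
  algae: 1 of 5 neighbours ≥ 1, goes locally extinct.
  eelgrass: 1 of 5 neighbours < 3, not yet.
  nudibranchs: 1 of 4 neighbours < 2, not yet.
Round 3 — checking thresholds:
  copepods: 1 of 4 neighbours ≥ 1, goes locally extinct.
  eelgrass: 2 of 5 neighbours < 3, not yet.
  flatworms: 1 of 2 neighbours < 2, not yet.
  mussels: 1 of 4 neighbours < 2, not yet.
  nudibranchs: 1 of 4 neighbours < 2, not yet.
Round 4 — checking thresholds:
  eelgrass: 2 of 5 neighbours < 3, not yet.
  flatworms: 1 of 2 neighbours < 2, not yet.
  mussels: 2 of 4 neighbours ≥ 2, goes locally extinct.
  nudibranchs: 2 of 4 neighbours ≥ 2, goes locally extinct.
  oysters: 1 of 3 neighbours ≥ 1, goes locally extinct.
Round 5 — checking thresholds:
  eelgrass: 4 of 5 neighbours ≥ 3, goes locally extinct.
  flatworms: 1 of 2 neighbours < 2, not yet.
Round 6 — checking thresholds:
  flatworms: 2 of 2 neighbours ≥ 2, goes locally extinct.
Round 7 — no new extinctions; cascade stops.

8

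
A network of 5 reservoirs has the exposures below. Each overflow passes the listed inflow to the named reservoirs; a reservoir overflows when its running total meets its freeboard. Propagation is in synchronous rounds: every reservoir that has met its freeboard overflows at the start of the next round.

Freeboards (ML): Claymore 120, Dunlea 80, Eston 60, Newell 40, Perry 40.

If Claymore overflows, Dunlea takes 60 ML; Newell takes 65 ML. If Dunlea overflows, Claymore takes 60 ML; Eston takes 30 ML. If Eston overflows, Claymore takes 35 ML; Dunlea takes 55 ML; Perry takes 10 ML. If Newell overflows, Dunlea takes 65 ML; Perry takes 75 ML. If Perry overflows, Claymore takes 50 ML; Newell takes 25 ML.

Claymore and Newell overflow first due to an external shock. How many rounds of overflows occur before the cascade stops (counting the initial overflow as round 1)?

2

Round 1 — Claymore, Newell overflow (initial).
  Dunlea: +60+65 → 125 ≥ 80
  Perry: +75 → 75 ≥ 40
Round 2 — Dunlea, Perry overflow.
  Eston: +30 → 30 < 60
No further overflows.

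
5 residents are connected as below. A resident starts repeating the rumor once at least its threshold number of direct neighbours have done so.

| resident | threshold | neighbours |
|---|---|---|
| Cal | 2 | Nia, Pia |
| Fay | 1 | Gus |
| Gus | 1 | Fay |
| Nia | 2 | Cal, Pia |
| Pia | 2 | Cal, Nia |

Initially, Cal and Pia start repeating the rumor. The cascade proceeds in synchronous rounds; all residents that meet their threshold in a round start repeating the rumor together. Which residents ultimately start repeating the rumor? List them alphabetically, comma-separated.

Round 1 — Cal, Pia start repeating the rumor (initial).
Round 2 — checking thresholds:
  Nia: 2 of 2 neighbours ≥ 2, starts repeating the rumor.
Round 3 — no new spreads; cascade stops.

Cal, Nia, Pia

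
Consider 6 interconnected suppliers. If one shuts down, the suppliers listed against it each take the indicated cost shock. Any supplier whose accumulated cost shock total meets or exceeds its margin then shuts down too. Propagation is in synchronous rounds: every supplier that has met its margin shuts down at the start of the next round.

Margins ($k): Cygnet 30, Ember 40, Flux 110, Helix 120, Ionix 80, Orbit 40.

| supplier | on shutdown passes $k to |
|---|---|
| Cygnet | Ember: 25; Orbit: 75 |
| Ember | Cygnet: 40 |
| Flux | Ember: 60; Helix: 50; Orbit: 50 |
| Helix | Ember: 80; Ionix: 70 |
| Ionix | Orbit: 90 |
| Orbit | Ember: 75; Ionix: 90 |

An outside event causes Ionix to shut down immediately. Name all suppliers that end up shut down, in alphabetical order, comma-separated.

Round 1 — Ionix shuts down (initial).
  Orbit: +90 → 90 ≥ 40
Round 2 — Orbit shuts down.
  Ember: +75 → 75 ≥ 40
Round 3 — Ember shuts down.
  Cygnet: +40 → 40 ≥ 30
Round 4 — Cygnet shuts down.
No further shutdowns.

Cygnet, Ember, Ionix, Orbit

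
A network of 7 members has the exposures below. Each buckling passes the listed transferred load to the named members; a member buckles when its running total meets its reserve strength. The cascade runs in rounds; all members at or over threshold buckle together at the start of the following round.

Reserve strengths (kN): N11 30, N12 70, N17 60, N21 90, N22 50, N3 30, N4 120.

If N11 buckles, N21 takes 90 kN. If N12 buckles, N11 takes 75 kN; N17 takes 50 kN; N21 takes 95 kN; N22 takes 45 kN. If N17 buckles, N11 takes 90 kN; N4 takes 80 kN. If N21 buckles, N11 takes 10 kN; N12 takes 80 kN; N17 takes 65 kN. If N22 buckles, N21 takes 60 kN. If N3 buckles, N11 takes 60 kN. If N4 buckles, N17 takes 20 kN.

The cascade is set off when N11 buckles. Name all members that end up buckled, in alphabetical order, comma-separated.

N11, N12, N17, N21

Round 1 — N11 buckles (initial).
  N21: +90 → 90 ≥ 90
Round 2 — N21 buckles.
  N12: +80 → 80 ≥ 70
  N17: +65 → 65 ≥ 60
Round 3 — N12, N17 buckle.
  N22: +45 → 45 < 50
  N4: +80 → 80 < 120
No further bucklings.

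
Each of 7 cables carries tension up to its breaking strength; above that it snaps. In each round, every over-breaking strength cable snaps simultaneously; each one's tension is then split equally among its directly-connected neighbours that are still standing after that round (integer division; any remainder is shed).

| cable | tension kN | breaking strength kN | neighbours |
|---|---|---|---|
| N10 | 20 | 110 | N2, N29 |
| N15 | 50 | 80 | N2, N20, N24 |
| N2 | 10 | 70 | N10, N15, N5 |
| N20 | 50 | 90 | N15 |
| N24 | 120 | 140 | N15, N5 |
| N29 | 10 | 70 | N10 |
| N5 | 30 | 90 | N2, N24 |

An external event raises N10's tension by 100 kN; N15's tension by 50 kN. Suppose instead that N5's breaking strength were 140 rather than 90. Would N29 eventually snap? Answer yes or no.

With N5's breaking strength at 140:
Round 1 — N10 at 120 > 110; N15 at 100 > 80. N10, N15 snap.
  N10 sheds 120 kN to N2, N29: 60 each.
    N2: 10+60 = 70 ≤ 70
    N29: 10+60 = 70 ≤ 70
  N15 sheds 100 kN to N2, N20, N24: 33 each (1 lost).
    N2: 70+33 = 103 > 70
    N20: 50+33 = 83 ≤ 90
    N24: 120+33 = 153 > 140
Round 2 — N2, N24 snap.
  N2 sheds 103 kN to N5: 103 each.
    N5: 30+103 = 133 ≤ 140
  N24 sheds 153 kN to N5: 153 each.
    N5: 133+153 = 286 > 140
Round 3 — N5 snaps.
  N5 sheds 286 kN: no online neighbours, lost.
No further breaks.

no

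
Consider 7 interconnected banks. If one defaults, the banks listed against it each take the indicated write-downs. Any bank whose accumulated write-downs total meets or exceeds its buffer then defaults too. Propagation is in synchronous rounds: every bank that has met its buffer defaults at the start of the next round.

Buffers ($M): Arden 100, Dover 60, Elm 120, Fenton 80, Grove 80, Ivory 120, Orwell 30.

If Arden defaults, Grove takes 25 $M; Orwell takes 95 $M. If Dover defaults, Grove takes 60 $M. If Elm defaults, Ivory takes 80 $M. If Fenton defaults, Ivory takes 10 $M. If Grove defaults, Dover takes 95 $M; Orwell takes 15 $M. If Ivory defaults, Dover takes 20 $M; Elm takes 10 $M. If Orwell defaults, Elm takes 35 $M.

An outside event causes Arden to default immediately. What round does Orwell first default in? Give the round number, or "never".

2

Round 1 — Arden defaults (initial).
  Grove: +25 → 25 < 80
  Orwell: +95 → 95 ≥ 30
Round 2 — Orwell defaults.
  Elm: +35 → 35 < 120
No further defaults.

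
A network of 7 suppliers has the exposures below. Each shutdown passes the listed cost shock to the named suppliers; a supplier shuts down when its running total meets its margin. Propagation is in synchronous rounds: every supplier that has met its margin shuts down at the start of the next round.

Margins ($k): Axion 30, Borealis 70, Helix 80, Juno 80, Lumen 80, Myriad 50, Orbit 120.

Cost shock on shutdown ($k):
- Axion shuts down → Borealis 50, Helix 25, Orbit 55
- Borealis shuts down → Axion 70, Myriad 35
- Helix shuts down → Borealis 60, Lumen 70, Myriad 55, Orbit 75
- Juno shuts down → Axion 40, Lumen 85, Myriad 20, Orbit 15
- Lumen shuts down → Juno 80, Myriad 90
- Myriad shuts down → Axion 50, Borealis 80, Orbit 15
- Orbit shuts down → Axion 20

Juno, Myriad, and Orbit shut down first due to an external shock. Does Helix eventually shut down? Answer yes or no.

Round 1 — Juno, Myriad, Orbit shut down (initial).
  Axion: +40+50+20 → 110 ≥ 30
  Borealis: +80 → 80 ≥ 70
  Lumen: +85 → 85 ≥ 80
Round 2 — Axion, Borealis, Lumen shut down.
  Helix: +25 → 25 < 80
No further shutdowns.

no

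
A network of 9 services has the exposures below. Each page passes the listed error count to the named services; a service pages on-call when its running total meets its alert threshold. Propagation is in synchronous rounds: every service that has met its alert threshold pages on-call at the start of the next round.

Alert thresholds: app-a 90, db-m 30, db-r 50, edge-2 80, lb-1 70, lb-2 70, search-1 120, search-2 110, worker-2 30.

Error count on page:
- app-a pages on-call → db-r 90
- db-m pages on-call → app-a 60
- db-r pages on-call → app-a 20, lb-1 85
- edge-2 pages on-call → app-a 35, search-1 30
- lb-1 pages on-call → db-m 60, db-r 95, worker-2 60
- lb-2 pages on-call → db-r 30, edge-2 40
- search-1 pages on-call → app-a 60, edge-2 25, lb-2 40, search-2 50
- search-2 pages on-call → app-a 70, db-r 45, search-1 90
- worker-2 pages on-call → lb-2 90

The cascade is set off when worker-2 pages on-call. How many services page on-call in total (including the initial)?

Round 1 — worker-2 pages on-call (initial).
  lb-2: +90 → 90 ≥ 70
Round 2 — lb-2 pages on-call.
  db-r: +30 → 30 < 50
  edge-2: +40 → 40 < 80
No further pages.

2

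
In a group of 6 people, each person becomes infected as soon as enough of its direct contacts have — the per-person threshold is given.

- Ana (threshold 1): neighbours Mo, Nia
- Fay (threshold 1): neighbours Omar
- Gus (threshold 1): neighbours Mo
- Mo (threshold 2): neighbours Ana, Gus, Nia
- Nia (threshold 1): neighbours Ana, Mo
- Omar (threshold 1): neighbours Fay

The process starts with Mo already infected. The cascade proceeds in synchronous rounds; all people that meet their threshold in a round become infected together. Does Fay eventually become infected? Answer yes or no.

no

Round 1 — Mo becomes infected (initial).
Round 2 — checking thresholds:
  Ana: 1 of 2 neighbours ≥ 1, becomes infected.
  Gus: 1 of 1 neighbours ≥ 1, becomes infected.
  Nia: 1 of 2 neighbours ≥ 1, becomes infected.
Round 3 — no new infections; cascade stops.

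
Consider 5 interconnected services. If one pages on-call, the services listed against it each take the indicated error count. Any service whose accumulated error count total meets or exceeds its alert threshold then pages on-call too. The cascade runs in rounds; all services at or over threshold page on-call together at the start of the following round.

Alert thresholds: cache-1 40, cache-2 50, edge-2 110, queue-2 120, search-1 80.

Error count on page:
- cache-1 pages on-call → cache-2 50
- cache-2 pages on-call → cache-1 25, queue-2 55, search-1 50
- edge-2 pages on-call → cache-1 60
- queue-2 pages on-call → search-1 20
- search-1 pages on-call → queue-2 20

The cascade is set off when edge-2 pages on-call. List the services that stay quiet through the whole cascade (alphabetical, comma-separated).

Round 1 — edge-2 pages on-call (initial).
  cache-1: +60 → 60 ≥ 40
Round 2 — cache-1 pages on-call.
  cache-2: +50 → 50 ≥ 50
Round 3 — cache-2 pages on-call.
  queue-2: +55 → 55 < 120
  search-1: +50 → 50 < 80
No further pages.

queue-2, search-1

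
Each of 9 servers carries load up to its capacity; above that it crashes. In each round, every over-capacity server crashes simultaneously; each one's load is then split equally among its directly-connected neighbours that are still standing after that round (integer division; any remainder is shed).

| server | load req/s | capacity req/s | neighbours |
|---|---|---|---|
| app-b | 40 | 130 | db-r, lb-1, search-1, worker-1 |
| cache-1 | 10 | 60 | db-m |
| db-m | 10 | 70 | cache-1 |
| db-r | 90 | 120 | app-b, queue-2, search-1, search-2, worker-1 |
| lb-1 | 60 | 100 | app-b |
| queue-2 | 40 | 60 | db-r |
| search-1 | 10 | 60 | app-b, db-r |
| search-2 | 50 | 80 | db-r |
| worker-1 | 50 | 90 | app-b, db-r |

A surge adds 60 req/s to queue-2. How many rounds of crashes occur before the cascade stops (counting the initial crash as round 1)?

Round 1 — queue-2 at 100 > 60. queue-2 crashes.
  queue-2 sheds 100 req/s to db-r: 100 each.
    db-r: 90+100 = 190 > 120
Round 2 — db-r crashes.
  db-r sheds 190 req/s to app-b, search-1, search-2, worker-1: 47 each (2 lost).
    app-b: 40+47 = 87 ≤ 130
    search-1: 10+47 = 57 ≤ 60
    search-2: 50+47 = 97 > 80
    worker-1: 50+47 = 97 > 90
Round 3 — search-2, worker-1 crash.
  search-2 sheds 97 req/s: no online neighbours, lost.
  worker-1 sheds 97 req/s to app-b: 97 each.
    app-b: 87+97 = 184 > 130
Round 4 — app-b crashes.
  app-b sheds 184 req/s to lb-1, search-1: 92 each.
    lb-1: 60+92 = 152 > 100
    search-1: 57+92 = 149 > 60
Round 5 — lb-1, search-1 crash.
  lb-1 sheds 152 req/s: no online neighbours, lost.
  search-1 sheds 149 req/s: no online neighbours, lost.
No further crashes.

5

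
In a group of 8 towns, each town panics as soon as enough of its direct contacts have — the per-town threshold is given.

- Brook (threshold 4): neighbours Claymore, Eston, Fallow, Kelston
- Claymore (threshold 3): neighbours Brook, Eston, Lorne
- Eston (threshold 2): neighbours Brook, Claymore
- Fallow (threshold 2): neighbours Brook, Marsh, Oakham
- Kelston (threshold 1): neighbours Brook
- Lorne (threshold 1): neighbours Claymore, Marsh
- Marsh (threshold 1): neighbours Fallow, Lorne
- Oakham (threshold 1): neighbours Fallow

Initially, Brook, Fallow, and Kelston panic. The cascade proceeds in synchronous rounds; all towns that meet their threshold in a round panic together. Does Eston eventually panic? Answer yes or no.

Round 1 — Brook, Fallow, Kelston panic (initial).
Round 2 — checking thresholds:
  Claymore: 1 of 3 neighbours < 3, holds.
  Eston: 1 of 2 neighbours < 2, holds.
  Marsh: 1 of 2 neighbours ≥ 1, panics.
  Oakham: 1 of 1 neighbours ≥ 1, panics.
Round 3 — checking thresholds:
  Claymore: 1 of 3 neighbours < 3, holds.
  Eston: 1 of 2 neighbours < 2, holds.
  Lorne: 1 of 2 neighbours ≥ 1, panics.
Round 4 — no new panics; cascade stops.

no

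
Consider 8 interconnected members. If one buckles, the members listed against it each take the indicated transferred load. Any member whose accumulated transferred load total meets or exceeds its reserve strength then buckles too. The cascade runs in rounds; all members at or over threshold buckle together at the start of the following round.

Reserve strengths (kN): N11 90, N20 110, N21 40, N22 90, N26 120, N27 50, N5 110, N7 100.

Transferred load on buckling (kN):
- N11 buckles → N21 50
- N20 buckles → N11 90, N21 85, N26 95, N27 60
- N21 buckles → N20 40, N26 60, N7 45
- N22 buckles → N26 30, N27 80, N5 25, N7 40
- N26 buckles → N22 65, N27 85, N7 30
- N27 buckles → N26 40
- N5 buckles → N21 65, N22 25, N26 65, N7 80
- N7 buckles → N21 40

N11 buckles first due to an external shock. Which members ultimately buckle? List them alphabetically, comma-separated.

N11, N21

Round 1 — N11 buckles (initial).
  N21: +50 → 50 ≥ 40
Round 2 — N21 buckles.
  N20: +40 → 40 < 110
  N26: +60 → 60 < 120
  N7: +45 → 45 < 100
No further bucklings.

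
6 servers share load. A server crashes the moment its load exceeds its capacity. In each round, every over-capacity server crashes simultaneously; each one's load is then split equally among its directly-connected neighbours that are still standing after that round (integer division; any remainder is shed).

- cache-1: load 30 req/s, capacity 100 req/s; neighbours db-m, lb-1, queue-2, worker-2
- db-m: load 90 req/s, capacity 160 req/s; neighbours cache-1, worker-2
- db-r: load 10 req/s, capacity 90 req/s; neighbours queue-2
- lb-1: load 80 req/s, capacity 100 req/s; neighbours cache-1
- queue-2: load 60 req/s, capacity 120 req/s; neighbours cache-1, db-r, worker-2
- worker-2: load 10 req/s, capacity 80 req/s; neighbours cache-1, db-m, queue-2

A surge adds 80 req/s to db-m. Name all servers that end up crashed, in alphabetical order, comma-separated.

Round 1 — db-m at 170 > 160. db-m crashes.
  db-m sheds 170 req/s to cache-1, worker-2: 85 each.
    cache-1: 30+85 = 115 > 100
    worker-2: 10+85 = 95 > 80
Round 2 — cache-1, worker-2 crash.
  cache-1 sheds 115 req/s to lb-1, queue-2: 57 each (1 lost).
    lb-1: 80+57 = 137 > 100
    queue-2: 60+57 = 117 ≤ 120
  worker-2 sheds 95 req/s to queue-2: 95 each.
    queue-2: 117+95 = 212 > 120
Round 3 — lb-1, queue-2 crash.
  lb-1 sheds 137 req/s: no online neighbours, lost.
  queue-2 sheds 212 req/s to db-r: 212 each.
    db-r: 10+212 = 222 > 90
Round 4 — db-r crashes.
  db-r sheds 222 req/s: no online neighbours, lost.
No further crashes.

cache-1, db-m, db-r, lb-1, queue-2, worker-2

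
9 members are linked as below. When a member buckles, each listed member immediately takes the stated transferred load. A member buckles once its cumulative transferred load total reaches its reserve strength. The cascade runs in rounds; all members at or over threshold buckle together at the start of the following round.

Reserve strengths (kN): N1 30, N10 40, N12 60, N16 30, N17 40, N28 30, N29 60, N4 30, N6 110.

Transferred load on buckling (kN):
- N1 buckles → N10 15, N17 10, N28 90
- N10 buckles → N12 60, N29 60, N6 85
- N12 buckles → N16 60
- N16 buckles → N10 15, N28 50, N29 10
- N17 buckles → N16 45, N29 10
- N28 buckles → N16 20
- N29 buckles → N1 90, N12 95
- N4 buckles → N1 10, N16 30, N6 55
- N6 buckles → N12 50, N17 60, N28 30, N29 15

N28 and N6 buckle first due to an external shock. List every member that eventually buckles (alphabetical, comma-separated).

N16, N17, N28, N6

Round 1 — N28, N6 buckle (initial).
  N12: +50 → 50 < 60
  N16: +20 → 20 < 30
  N17: +60 → 60 ≥ 40
  N29: +15 → 15 < 60
Round 2 — N17 buckles.
  N16: +45 → 65 ≥ 30
  N29: +10 → 25 < 60
Round 3 — N16 buckles.
  N10: +15 → 15 < 40
  N29: +10 → 35 < 60
No further bucklings.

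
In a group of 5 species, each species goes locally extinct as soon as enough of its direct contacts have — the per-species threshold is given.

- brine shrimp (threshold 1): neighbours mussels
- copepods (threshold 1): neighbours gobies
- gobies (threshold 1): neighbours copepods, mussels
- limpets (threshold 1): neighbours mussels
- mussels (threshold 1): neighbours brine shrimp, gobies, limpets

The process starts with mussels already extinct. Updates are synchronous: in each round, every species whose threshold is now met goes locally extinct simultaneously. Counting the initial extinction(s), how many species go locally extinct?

Round 1 — mussels goes locally extinct (initial).
Round 2 — checking thresholds:
  brine shrimp: 1 of 1 neighbours ≥ 1, goes locally extinct.
  gobies: 1 of 2 neighbours ≥ 1, goes locally extinct.
  limpets: 1 of 1 neighbours ≥ 1, goes locally extinct.
Round 3 — checking thresholds:
  copepods: 1 of 1 neighbours ≥ 1, goes locally extinct.
Round 4 — no new extinctions; cascade stops.

5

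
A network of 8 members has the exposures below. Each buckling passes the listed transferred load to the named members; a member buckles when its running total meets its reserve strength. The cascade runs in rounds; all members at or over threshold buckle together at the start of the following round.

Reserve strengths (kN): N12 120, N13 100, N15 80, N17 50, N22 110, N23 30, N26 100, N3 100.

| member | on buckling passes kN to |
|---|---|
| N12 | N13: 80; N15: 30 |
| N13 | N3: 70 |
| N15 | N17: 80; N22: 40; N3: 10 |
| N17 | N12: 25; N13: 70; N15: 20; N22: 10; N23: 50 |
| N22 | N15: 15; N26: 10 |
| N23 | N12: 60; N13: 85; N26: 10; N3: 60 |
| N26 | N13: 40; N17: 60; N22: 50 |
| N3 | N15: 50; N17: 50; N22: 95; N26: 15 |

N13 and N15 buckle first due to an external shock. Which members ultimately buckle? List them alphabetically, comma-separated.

Round 1 — N13, N15 buckle (initial).
  N17: +80 → 80 ≥ 50
  N22: +40 → 40 < 110
  N3: +70+10 → 80 < 100
Round 2 — N17 buckles.
  N12: +25 → 25 < 120
  N22: +10 → 50 < 110
  N23: +50 → 50 ≥ 30
Round 3 — N23 buckles.
  N12: +60 → 85 < 120
  N26: +10 → 10 < 100
  N3: +60 → 140 ≥ 100
Round 4 — N3 buckles.
  N22: +95 → 145 ≥ 110
  N26: +15 → 25 < 100
Round 5 — N22 buckles.
  N26: +10 → 35 < 100
No further bucklings.

N13, N15, N17, N22, N23, N3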